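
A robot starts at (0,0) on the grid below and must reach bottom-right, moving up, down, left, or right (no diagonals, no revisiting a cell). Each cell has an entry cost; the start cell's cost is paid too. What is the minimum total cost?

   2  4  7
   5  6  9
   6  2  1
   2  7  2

Cheapest: [0,0]→[0,1]→[1,1]→[2,1]→[2,2]→[3,2]
  2 + 4 + 6 + 2 + 1 + 2 = 17

17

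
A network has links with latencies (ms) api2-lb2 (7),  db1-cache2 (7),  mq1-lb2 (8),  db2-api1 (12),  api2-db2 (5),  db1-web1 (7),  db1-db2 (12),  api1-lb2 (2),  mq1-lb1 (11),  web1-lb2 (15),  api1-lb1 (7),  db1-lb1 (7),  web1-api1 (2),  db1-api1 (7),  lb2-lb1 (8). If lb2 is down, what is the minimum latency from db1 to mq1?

18

Candidate routes:
db1 - lb1 - mq1: 7 + 11 = 18
db1 - db2 - api1 - lb1 - mq1: 12 + 12 + 7 + 11 = 42
db1 - api1 - lb1 - mq1: 7 + 7 + 11 = 25
db1 - web1 - api1 - lb1 - mq1: 7 + 2 + 7 + 11 = 27
Shortest: 18 ms.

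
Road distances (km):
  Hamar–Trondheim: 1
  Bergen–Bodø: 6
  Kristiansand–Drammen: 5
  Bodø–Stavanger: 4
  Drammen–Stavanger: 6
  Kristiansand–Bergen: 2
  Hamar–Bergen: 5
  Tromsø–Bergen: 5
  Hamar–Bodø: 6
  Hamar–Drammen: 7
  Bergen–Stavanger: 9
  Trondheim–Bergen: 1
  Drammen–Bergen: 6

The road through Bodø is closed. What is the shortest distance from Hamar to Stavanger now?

A few of the Hamar→Stavanger routes:
Hamar→Trondheim→Bergen→Stavanger: 1 + 1 + 9 = 11
Hamar→Drammen→Stavanger: 7 + 6 = 13
Hamar→Bergen→Stavanger: 5 + 9 = 14
The minimum is 11 km.

11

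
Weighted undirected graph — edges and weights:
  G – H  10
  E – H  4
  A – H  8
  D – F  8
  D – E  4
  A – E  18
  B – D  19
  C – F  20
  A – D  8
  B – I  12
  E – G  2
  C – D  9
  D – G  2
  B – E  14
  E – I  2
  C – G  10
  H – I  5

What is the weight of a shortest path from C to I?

14

Checking several routes:
C - D - E - I: 9 + 4 + 2 = 15
C - G - E - I: 10 + 2 + 2 = 14
C - D - G - E - I: 9 + 2 + 2 + 2 = 15
The minimum is 14.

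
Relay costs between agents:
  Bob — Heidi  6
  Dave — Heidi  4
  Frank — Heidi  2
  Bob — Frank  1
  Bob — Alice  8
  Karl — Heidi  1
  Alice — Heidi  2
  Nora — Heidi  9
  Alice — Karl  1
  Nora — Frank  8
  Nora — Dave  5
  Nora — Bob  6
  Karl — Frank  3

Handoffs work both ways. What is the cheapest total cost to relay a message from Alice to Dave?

Checking several routes:
Alice -> Karl -> Frank -> Heidi -> Dave: 1 + 3 + 2 + 4 = 10
Alice -> Heidi -> Dave: 2 + 4 = 6
Alice -> Bob -> Frank -> Heidi -> Dave: 8 + 1 + 2 + 4 = 15
Alice -> Karl -> Heidi -> Dave: 1 + 1 + 4 = 6
Alice -> Karl -> Frank -> Bob -> Heidi -> Dave: 1 + 3 + 1 + 6 + 4 = 15
Shortest: 6.

6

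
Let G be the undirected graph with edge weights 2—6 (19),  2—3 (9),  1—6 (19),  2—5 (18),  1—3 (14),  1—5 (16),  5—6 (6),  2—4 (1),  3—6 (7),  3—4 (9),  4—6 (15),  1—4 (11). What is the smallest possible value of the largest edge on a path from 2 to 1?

11

Comparing a few candidate routes:
2 - 3 - 1: max(9, 14) = 14
2 - 3 - 4 - 1: max(9, 9, 11) = 11
2 - 4 - 1: max(1, 11) = 11
2 - 4 - 3 - 1: max(1, 9, 14) = 14
Smallest bottleneck: 11.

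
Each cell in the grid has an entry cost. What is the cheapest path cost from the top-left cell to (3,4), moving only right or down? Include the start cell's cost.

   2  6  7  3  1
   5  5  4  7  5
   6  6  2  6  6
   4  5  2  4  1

25

Path (0,0)→(1,0)→(1,1)→(1,2)→(2,2)→(3,2)→(3,3)→(3,4): 2 + 5 + 5 + 4 + 2 + 2 + 4 + 1 = 25.
(Top row then right column would cost 31.)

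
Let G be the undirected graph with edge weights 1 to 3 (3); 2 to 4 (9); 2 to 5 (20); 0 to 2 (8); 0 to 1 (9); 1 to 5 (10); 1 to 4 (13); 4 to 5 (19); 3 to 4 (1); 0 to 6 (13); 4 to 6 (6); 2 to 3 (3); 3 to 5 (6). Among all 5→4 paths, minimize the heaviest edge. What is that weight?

6

Comparing a few candidate routes:
5-3-1-0-2-4: max(6, 3, 9, 8, 9) = 9
5-3-4: max(6, 1) = 6
5-1-0-2-3-4: max(10, 9, 8, 3, 1) = 10
5-3-2-4: max(6, 3, 9) = 9
5-1-3-4: max(10, 3, 1) = 10
5-1-0-2-4: max(10, 9, 8, 9) = 10
The minimum achievable maximum is 6.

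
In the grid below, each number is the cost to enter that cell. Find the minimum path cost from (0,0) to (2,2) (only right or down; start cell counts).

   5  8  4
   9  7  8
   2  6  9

One optimal route is r0c0→r1c0→r2c0→r2c1→r2c2.
Its cost is 5 + 9 + 2 + 6 + 9 = 31.
For comparison, the top-then-right route costs 34.

31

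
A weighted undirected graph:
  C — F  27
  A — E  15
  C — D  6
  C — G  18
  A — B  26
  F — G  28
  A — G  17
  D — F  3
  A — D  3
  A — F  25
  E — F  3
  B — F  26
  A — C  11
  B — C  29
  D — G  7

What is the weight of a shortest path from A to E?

Comparing a few candidate routes:
A -> G -> D -> F -> E: 17 + 7 + 3 + 3 = 30
A -> E: 15
A -> D -> C -> F -> E: 3 + 6 + 27 + 3 = 39
A -> C -> D -> F -> E: 11 + 6 + 3 + 3 = 23
A -> D -> F -> E: 3 + 3 + 3 = 9
A -> F -> E: 25 + 3 = 28
Best route has total 9.

9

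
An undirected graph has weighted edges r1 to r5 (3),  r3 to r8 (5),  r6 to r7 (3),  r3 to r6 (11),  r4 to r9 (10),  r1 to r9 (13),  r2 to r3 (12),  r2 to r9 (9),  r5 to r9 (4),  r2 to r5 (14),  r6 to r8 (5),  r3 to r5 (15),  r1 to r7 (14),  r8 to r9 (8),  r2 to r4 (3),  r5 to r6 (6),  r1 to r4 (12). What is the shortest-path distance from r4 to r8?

18

Checking several routes:
r4 -> r2 -> r3 -> r8: 3 + 12 + 5 = 20
r4 -> r9 -> r8: 10 + 8 = 18
r4 -> r2 -> r9 -> r8: 3 + 9 + 8 = 20
Shortest: 18.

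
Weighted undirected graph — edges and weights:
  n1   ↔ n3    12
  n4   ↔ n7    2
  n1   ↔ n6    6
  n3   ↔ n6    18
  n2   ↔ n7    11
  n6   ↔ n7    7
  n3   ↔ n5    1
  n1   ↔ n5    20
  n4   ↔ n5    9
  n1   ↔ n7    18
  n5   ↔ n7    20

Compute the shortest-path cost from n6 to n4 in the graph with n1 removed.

Candidate routes:
n6-n3-n5-n7-n4: 18 + 1 + 20 + 2 = 41
n6-n7-n5-n4: 7 + 20 + 9 = 36
n6-n7-n4: 7 + 2 = 9
n6-n3-n5-n4: 18 + 1 + 9 = 28
Best route has total 9.

9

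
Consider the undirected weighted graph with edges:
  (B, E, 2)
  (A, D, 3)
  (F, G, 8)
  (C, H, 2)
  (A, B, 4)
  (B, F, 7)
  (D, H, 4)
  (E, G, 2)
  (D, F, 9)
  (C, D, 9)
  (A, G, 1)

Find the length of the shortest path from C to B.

13

Comparing a few candidate routes:
C→H→D→A→G→E→B: 2 + 4 + 3 + 1 + 2 + 2 = 14
C→D→A→B: 9 + 3 + 4 = 16
C→H→D→A→B: 2 + 4 + 3 + 4 = 13
C→D→A→G→E→B: 9 + 3 + 1 + 2 + 2 = 17
Shortest: 13.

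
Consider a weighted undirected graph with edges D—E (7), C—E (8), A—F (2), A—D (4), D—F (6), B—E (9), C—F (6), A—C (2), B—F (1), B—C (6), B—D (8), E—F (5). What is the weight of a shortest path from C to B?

Some routes from C to B:
C-E-F-B: 8 + 5 + 1 = 14
C-A-F-B: 2 + 2 + 1 = 5
C-A-D-B: 2 + 4 + 8 = 14
C-B: 6
C-A-D-F-B: 2 + 4 + 6 + 1 = 13
C-F-B: 6 + 1 = 7
Best route has total 5.

5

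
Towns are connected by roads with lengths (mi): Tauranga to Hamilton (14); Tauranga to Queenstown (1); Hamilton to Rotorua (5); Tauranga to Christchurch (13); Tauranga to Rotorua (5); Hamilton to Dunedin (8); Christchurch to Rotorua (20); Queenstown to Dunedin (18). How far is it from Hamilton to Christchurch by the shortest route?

23

Some routes from Hamilton to Christchurch:
Hamilton-Tauranga-Rotorua-Christchurch: 14 + 5 + 20 = 39
Hamilton-Tauranga-Christchurch: 14 + 13 = 27
Hamilton-Rotorua-Tauranga-Christchurch: 5 + 5 + 13 = 23
Hamilton-Rotorua-Christchurch: 5 + 20 = 25
Best route has total 23 mi.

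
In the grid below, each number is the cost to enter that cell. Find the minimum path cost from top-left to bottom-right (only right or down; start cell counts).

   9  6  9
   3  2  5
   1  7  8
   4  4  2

Take (0,0) (1,0) (2,0) (3,0) (3,1) (3,2) for a total of 9 + 3 + 1 + 4 + 4 + 2 = 23.
For comparison, the top-then-right route costs 39.

23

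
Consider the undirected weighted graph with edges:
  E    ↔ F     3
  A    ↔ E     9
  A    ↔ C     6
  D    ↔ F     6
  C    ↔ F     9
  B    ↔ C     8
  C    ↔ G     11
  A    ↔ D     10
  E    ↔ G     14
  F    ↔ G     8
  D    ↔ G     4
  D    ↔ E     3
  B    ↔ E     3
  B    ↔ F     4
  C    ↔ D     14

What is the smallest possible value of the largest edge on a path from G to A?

8

Comparing a few candidate routes:
G-F-E-B-C-A: max(8, 3, 3, 8, 6) = 8
G-D-F-B-C-A: max(4, 6, 4, 8, 6) = 8
G-D-E-F-B-C-A: max(4, 3, 3, 4, 8, 6) = 8
G-D-F-E-B-C-A: max(4, 6, 3, 3, 8, 6) = 8
G-D-E-B-C-A: max(4, 3, 3, 8, 6) = 8
Best route has worst link 8.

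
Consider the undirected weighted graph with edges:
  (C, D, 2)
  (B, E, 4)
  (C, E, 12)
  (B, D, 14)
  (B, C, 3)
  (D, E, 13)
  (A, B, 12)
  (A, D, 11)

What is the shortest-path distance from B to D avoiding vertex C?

Candidate routes:
B -> D: 14
B -> A -> D: 12 + 11 = 23
B -> E -> D: 4 + 13 = 17
Shortest: 14.

14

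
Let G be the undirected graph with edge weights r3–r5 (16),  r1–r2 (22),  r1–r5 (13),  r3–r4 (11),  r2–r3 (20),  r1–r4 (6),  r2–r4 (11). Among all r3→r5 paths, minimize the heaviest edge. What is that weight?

Paths from r3 to r5:
r3→r4→r1→r5: max(11, 6, 13) = 13
r3→r5: max(16) = 16
r3→r2→r1→r5: max(20, 22, 13) = 22
r3→r2→r4→r1→r5: max(20, 11, 6, 13) = 20
r3→r4→r2→r1→r5: max(11, 11, 22, 13) = 22
Best route has worst link 13.

13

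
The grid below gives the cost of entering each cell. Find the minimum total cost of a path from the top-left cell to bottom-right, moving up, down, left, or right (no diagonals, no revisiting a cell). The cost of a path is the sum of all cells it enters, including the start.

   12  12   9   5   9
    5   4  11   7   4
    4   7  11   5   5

48

One optimal route is [0,0] → [1,0] → [1,1] → [1,2] → [1,3] → [1,4] → [2,4].
Its cost is 12 + 5 + 4 + 11 + 7 + 4 + 5 = 48.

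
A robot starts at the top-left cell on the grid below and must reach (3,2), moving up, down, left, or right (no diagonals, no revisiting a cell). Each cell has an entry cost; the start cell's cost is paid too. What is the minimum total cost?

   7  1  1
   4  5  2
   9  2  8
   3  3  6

24

One optimal route is r0c0 r0c1 r1c1 r2c1 r3c1 r3c2.
Its cost is 7 + 1 + 5 + 2 + 3 + 6 = 24.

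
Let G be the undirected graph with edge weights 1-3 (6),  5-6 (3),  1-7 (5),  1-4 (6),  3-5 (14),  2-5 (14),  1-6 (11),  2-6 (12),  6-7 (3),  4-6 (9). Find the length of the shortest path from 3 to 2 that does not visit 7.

Paths from 3 to 2 avoiding 7:
3-1-4-6-2: 6 + 6 + 9 + 12 = 33
3-1-6-5-2: 6 + 11 + 3 + 14 = 34
3-1-6-2: 6 + 11 + 12 = 29
3-5-2: 14 + 14 = 28
3-5-6-2: 14 + 3 + 12 = 29
3-1-4-6-5-2: 6 + 6 + 9 + 3 + 14 = 38
Best route has total 28.

28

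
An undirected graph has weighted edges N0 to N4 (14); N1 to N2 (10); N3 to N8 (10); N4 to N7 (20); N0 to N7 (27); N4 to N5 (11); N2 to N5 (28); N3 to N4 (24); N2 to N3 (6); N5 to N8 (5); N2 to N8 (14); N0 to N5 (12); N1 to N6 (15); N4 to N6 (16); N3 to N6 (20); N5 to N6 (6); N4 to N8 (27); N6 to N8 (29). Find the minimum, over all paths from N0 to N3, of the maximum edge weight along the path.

12

Some routes from N0 to N3:
N0→N5→N8→N3: max(12, 5, 10) = 12
N0→N5→N8→N2→N3: max(12, 5, 14, 6) = 14
N0→N4→N5→N8→N3: max(14, 11, 5, 10) = 14
N0→N4→N5→N8→N2→N3: max(14, 11, 5, 14, 6) = 14
N0→N4→N5→N6→N1→N2→N3: max(14, 11, 6, 15, 10, 6) = 15
Best route has worst link 12.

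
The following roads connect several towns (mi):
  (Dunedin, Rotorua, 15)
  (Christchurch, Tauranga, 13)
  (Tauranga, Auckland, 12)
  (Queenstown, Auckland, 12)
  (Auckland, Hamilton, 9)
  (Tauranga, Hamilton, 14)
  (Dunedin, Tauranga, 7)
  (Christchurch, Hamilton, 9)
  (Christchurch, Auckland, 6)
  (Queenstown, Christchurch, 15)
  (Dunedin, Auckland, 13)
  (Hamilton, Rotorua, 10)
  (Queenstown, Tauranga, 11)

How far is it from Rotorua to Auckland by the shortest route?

Some routes from Rotorua to Auckland:
Rotorua→Hamilton→Auckland: 10 + 9 = 19
Rotorua→Hamilton→Christchurch→Auckland: 10 + 9 + 6 = 25
Rotorua→Dunedin→Tauranga→Auckland: 15 + 7 + 12 = 34
Rotorua→Dunedin→Auckland: 15 + 13 = 28
Shortest: 19 mi.

19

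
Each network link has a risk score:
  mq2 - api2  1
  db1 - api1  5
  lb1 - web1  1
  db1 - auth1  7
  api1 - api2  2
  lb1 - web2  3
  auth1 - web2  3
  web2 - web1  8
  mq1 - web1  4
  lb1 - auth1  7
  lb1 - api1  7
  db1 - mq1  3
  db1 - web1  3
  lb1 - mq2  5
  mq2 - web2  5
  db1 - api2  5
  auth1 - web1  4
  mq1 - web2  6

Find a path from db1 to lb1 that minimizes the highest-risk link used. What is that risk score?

A few of the db1→lb1 routes:
db1→web1→lb1: max(3, 1) = 3
db1→web1→auth1→web2→lb1: max(3, 4, 3, 3) = 4
db1→mq1→web1→auth1→web2→lb1: max(3, 4, 4, 3, 3) = 4
Smallest bottleneck: 3.

3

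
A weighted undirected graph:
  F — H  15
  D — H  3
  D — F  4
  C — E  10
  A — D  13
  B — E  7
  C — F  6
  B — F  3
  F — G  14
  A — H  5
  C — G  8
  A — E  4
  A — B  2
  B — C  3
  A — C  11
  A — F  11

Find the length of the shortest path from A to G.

Checking several routes:
A -> B -> F -> G: 2 + 3 + 14 = 19
A -> C -> G: 11 + 8 = 19
A -> B -> C -> G: 2 + 3 + 8 = 13
Best route has total 13.

13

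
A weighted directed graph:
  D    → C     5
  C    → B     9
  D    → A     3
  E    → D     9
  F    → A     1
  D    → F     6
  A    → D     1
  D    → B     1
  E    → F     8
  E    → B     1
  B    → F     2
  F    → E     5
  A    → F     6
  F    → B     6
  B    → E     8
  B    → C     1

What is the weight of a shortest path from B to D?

Routes from B to D:
B - E - D: 8 + 9 = 17
B - E - F - A - D: 8 + 8 + 1 + 1 = 18
B - F - A - D: 2 + 1 + 1 = 4
B - F - E - D: 2 + 5 + 9 = 16
The minimum is 4.

4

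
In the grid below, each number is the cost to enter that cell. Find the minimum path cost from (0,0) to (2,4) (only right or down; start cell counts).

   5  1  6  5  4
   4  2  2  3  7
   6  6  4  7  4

24

Path [0,0] -> [0,1] -> [1,1] -> [1,2] -> [1,3] -> [1,4] -> [2,4]: 5 + 1 + 2 + 2 + 3 + 7 + 4 = 24.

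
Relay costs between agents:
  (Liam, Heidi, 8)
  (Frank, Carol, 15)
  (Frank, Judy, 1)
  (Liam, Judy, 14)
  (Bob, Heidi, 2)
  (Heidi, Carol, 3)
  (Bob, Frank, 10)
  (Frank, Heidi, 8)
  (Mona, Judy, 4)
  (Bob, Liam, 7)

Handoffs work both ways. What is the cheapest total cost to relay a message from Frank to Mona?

Checking several routes:
Frank-Bob-Liam-Judy-Mona: 10 + 7 + 14 + 4 = 35
Frank-Judy-Mona: 1 + 4 = 5
Frank-Heidi-Liam-Judy-Mona: 8 + 8 + 14 + 4 = 34
Shortest: 5.

5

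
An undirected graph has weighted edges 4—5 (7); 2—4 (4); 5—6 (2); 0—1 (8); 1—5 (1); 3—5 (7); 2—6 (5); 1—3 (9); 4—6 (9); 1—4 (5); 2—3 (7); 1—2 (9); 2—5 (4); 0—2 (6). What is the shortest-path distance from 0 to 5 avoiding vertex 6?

Some routes from 0 to 5 avoiding 6:
0 - 1 - 5: 8 + 1 = 9
0 - 2 - 4 - 5: 6 + 4 + 7 = 17
0 - 2 - 4 - 1 - 5: 6 + 4 + 5 + 1 = 16
0 - 2 - 1 - 5: 6 + 9 + 1 = 16
0 - 2 - 5: 6 + 4 = 10
Best route has total 9.

9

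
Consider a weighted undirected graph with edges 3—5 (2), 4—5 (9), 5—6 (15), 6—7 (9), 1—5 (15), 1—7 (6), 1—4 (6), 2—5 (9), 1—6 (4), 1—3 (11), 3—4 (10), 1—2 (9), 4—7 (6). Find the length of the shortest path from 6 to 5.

Some routes from 6 to 5:
6-1-4-5: 4 + 6 + 9 = 19
6-1-4-3-5: 4 + 6 + 10 + 2 = 22
6-1-3-5: 4 + 11 + 2 = 17
6-5: 15
6-1-5: 4 + 15 = 19
Best route has total 15.

15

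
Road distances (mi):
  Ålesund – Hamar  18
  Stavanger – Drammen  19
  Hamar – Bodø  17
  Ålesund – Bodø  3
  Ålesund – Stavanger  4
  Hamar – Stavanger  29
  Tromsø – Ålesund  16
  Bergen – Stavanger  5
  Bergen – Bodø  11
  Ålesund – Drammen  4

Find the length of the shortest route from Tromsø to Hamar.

Checking several routes:
Tromsø - Ålesund - Drammen - Stavanger - Hamar: 16 + 4 + 19 + 29 = 68
Tromsø - Ålesund - Stavanger - Bergen - Bodø - Hamar: 16 + 4 + 5 + 11 + 17 = 53
Tromsø - Ålesund - Hamar: 16 + 18 = 34
Tromsø - Ålesund - Bodø - Bergen - Stavanger - Hamar: 16 + 3 + 11 + 5 + 29 = 64
Tromsø - Ålesund - Bodø - Hamar: 16 + 3 + 17 = 36
Tromsø - Ålesund - Stavanger - Hamar: 16 + 4 + 29 = 49
The minimum is 34 mi.

34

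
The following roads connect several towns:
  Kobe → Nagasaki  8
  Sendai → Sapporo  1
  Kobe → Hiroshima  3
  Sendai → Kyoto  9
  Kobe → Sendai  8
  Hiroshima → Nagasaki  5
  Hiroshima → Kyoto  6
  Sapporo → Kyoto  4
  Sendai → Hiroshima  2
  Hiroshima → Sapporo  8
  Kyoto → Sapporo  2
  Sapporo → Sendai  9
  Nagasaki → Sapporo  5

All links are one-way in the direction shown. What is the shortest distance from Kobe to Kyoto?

Checking several routes:
Kobe - Hiroshima - Sapporo - Kyoto: 3 + 8 + 4 = 15
Kobe - Hiroshima - Kyoto: 3 + 6 = 9
Kobe - Sendai - Sapporo - Kyoto: 8 + 1 + 4 = 13
Shortest: 9.

9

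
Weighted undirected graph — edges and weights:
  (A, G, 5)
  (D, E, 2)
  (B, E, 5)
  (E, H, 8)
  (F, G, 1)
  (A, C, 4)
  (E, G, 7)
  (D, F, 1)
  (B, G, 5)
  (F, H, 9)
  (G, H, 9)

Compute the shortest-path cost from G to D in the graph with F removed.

9

Routes from G to D avoiding F:
G → B → E → D: 5 + 5 + 2 = 12
G → H → E → D: 9 + 8 + 2 = 19
G → E → D: 7 + 2 = 9
Shortest: 9.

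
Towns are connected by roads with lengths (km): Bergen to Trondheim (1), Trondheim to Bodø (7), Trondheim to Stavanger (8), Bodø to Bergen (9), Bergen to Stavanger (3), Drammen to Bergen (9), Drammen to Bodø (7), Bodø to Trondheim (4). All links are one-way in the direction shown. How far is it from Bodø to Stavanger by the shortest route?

Routes from Bodø to Stavanger:
Bodø → Bergen → Trondheim → Stavanger: 9 + 1 + 8 = 18
Bodø → Trondheim → Stavanger: 4 + 8 = 12
Bodø → Bergen → Stavanger: 9 + 3 = 12
Shortest: 12 km.

12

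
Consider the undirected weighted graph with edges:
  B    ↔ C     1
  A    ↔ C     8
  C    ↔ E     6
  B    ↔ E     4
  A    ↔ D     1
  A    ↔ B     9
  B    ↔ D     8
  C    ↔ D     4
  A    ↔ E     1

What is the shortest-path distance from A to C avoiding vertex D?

Candidate routes:
A → B → C: 9 + 1 = 10
A → B → E → C: 9 + 4 + 6 = 19
A → C: 8
A → E → B → C: 1 + 4 + 1 = 6
A → E → C: 1 + 6 = 7
Best route has total 6.

6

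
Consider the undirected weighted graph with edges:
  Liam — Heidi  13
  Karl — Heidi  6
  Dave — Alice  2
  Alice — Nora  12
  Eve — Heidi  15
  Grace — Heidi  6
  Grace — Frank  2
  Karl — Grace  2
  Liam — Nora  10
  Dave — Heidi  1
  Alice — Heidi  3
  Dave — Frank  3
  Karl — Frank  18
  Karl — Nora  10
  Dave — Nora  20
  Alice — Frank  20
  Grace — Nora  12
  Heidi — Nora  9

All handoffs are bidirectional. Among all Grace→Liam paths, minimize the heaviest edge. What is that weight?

Comparing a few candidate routes:
Grace → Frank → Dave → Heidi → Nora → Liam: max(2, 3, 1, 9, 10) = 10
Grace → Frank → Dave → Alice → Heidi → Nora → Liam: max(2, 3, 2, 3, 9, 10) = 10
Grace → Frank → Dave → Alice → Heidi → Karl → Nora → Liam: max(2, 3, 2, 3, 6, 10, 10) = 10
Grace → Karl → Nora → Liam: max(2, 10, 10) = 10
Grace → Karl → Heidi → Nora → Liam: max(2, 6, 9, 10) = 10
Grace → Frank → Dave → Heidi → Karl → Nora → Liam: max(2, 3, 1, 6, 10, 10) = 10
Best route has worst link 10.

10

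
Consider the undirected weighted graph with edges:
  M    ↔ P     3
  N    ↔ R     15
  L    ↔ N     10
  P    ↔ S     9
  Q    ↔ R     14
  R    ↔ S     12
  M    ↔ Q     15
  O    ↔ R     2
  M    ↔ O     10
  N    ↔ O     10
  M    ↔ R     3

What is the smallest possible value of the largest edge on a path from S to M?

9

Routes from S to M:
S - R - M: max(12, 3) = 12
S - R - Q - M: max(12, 14, 15) = 15
S - R - O - M: max(12, 2, 10) = 12
S - P - M: max(9, 3) = 9
S - R - N - O - M: max(12, 15, 10, 10) = 15
Smallest bottleneck: 9.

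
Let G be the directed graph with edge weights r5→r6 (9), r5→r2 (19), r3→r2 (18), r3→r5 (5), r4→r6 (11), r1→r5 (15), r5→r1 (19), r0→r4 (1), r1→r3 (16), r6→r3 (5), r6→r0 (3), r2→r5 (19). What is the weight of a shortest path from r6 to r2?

Routes from r6 to r2:
r6 -> r3 -> r5 -> r2: 5 + 5 + 19 = 29
r6 -> r3 -> r2: 5 + 18 = 23
The minimum is 23.

23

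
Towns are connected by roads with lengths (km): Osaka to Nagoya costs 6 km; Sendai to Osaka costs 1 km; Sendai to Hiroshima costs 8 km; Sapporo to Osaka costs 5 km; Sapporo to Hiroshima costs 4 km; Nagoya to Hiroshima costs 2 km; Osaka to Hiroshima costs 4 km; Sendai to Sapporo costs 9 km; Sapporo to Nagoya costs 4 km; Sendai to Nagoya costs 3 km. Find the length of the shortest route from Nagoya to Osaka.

Comparing a few candidate routes:
Nagoya - Hiroshima - Osaka: 2 + 4 = 6
Nagoya - Sendai - Osaka: 3 + 1 = 4
Nagoya - Osaka: 6
Best route has total 4 km.

4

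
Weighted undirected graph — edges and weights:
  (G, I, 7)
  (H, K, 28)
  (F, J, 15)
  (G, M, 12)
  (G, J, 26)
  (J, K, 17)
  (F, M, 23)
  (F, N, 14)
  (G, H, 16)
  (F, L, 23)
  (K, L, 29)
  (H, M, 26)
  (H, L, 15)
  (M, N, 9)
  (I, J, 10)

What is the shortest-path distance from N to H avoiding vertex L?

35

Checking several routes:
N→M→H: 9 + 26 = 35
N→F→J→I→G→H: 14 + 15 + 10 + 7 + 16 = 62
N→M→G→H: 9 + 12 + 16 = 37
Shortest: 35.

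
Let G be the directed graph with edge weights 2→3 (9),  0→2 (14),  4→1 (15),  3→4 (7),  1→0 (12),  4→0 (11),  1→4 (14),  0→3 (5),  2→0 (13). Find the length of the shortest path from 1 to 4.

14

Candidate routes:
1 - 4: 14
1 - 0 - 2 - 3 - 4: 12 + 14 + 9 + 7 = 42
1 - 0 - 3 - 4: 12 + 5 + 7 = 24
The minimum is 14.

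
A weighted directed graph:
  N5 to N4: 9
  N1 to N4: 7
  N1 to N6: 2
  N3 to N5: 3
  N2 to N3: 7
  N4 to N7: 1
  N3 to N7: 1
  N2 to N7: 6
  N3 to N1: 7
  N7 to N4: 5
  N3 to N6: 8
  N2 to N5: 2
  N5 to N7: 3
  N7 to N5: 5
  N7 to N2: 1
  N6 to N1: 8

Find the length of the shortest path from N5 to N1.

18

Paths from N5 to N1:
N5 -> N7 -> N2 -> N3 -> N6 -> N1: 3 + 1 + 7 + 8 + 8 = 27
N5 -> N4 -> N7 -> N2 -> N3 -> N6 -> N1: 9 + 1 + 1 + 7 + 8 + 8 = 34
N5 -> N7 -> N2 -> N3 -> N1: 3 + 1 + 7 + 7 = 18
N5 -> N4 -> N7 -> N2 -> N3 -> N1: 9 + 1 + 1 + 7 + 7 = 25
The minimum is 18.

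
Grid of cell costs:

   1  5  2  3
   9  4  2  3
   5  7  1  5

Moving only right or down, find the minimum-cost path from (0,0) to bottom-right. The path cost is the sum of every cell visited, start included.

16

Take (0,0) (0,1) (0,2) (1,2) (2,2) (2,3) for a total of 1 + 5 + 2 + 2 + 1 + 5 = 16.
For comparison, the top-then-right route costs 19.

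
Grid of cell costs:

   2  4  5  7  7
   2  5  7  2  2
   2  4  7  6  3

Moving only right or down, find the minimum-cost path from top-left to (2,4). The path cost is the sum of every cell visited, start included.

23

Best path: r0c0→r1c0→r1c1→r1c2→r1c3→r1c4→r2c4
Cost: 2 + 2 + 5 + 7 + 2 + 2 + 3 = 23
For comparison, the top-then-right route costs 30.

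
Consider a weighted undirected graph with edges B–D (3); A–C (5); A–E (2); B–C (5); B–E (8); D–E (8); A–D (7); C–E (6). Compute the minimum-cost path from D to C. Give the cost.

8

Some routes from D to C:
D - E - A - C: 8 + 2 + 5 = 15
D - B - C: 3 + 5 = 8
D - E - C: 8 + 6 = 14
D - A - C: 7 + 5 = 12
Best route has total 8.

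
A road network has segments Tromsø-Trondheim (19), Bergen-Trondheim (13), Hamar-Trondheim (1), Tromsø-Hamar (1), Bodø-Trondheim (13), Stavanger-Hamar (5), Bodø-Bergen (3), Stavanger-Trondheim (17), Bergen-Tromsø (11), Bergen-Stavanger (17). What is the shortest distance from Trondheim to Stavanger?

Checking several routes:
Trondheim -> Stavanger: 17
Trondheim -> Tromsø -> Hamar -> Stavanger: 19 + 1 + 5 = 25
Trondheim -> Bergen -> Stavanger: 13 + 17 = 30
Trondheim -> Bergen -> Tromsø -> Hamar -> Stavanger: 13 + 11 + 1 + 5 = 30
Trondheim -> Hamar -> Stavanger: 1 + 5 = 6
Trondheim -> Hamar -> Tromsø -> Bergen -> Stavanger: 1 + 1 + 11 + 17 = 30
The minimum is 6 km.

6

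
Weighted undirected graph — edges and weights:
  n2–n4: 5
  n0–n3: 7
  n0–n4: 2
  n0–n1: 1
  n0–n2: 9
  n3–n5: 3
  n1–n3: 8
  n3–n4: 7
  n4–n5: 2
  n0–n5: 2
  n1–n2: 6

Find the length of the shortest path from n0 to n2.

7

Some routes from n0 to n2:
n0 -> n4 -> n2: 2 + 5 = 7
n0 -> n1 -> n2: 1 + 6 = 7
n0 -> n2: 9
Shortest: 7.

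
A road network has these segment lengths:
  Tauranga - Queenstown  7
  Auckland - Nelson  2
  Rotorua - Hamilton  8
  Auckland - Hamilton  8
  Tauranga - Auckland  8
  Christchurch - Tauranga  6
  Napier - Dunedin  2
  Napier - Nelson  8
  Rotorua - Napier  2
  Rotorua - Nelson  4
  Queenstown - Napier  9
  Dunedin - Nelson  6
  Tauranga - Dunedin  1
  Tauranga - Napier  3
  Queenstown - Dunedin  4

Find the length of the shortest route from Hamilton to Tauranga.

Comparing a few candidate routes:
Hamilton -> Rotorua -> Napier -> Tauranga: 8 + 2 + 3 = 13
Hamilton -> Auckland -> Tauranga: 8 + 8 = 16
Hamilton -> Rotorua -> Napier -> Dunedin -> Tauranga: 8 + 2 + 2 + 1 = 13
Hamilton -> Auckland -> Nelson -> Rotorua -> Napier -> Dunedin -> Tauranga: 8 + 2 + 4 + 2 + 2 + 1 = 19
Hamilton -> Auckland -> Nelson -> Dunedin -> Tauranga: 8 + 2 + 6 + 1 = 17
Hamilton -> Auckland -> Nelson -> Rotorua -> Napier -> Tauranga: 8 + 2 + 4 + 2 + 3 = 19
Best route has total 13.

13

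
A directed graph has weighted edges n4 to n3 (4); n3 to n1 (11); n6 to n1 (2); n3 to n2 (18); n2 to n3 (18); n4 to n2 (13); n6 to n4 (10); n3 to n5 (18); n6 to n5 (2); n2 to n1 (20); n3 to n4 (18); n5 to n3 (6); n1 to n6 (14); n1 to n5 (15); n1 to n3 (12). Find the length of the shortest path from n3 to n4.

Paths from n3 to n4:
n3 → n1 → n6 → n4: 11 + 14 + 10 = 35
n3 → n4: 18
n3 → n2 → n1 → n6 → n4: 18 + 20 + 14 + 10 = 62
Shortest: 18.

18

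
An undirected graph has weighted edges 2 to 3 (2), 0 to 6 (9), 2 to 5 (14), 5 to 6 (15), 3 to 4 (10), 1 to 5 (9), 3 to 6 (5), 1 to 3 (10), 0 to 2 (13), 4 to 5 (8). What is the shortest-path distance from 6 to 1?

15

Comparing a few candidate routes:
6 - 3 - 1: 5 + 10 = 15
6 - 3 - 2 - 5 - 1: 5 + 2 + 14 + 9 = 30
6 - 5 - 1: 15 + 9 = 24
6 - 3 - 4 - 5 - 1: 5 + 10 + 8 + 9 = 32
6 - 0 - 2 - 3 - 1: 9 + 13 + 2 + 10 = 34
The minimum is 15.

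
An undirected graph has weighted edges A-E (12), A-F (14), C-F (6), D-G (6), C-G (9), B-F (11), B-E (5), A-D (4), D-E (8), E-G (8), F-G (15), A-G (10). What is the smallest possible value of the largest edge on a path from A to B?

8

Comparing a few candidate routes:
A → G → D → E → B: max(10, 6, 8, 5) = 10
A → D → E → B: max(4, 8, 5) = 8
A → D → G → E → B: max(4, 6, 8, 5) = 8
A → G → E → B: max(10, 8, 5) = 10
The minimum achievable maximum is 8.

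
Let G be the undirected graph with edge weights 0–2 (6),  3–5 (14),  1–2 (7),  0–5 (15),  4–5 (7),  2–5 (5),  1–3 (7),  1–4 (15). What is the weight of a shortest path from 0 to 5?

Candidate routes:
0 → 5: 15
0 → 2 → 5: 6 + 5 = 11
0 → 2 → 1 → 3 → 5: 6 + 7 + 7 + 14 = 34
0 → 2 → 1 → 4 → 5: 6 + 7 + 15 + 7 = 35
Shortest: 11.

11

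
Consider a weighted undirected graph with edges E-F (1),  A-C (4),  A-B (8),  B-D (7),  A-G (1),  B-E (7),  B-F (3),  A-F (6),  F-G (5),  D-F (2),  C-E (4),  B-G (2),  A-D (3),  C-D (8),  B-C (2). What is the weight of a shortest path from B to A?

3

A few of the B→A routes:
B -> C -> A: 2 + 4 = 6
B -> A: 8
B -> G -> A: 2 + 1 = 3
The minimum is 3.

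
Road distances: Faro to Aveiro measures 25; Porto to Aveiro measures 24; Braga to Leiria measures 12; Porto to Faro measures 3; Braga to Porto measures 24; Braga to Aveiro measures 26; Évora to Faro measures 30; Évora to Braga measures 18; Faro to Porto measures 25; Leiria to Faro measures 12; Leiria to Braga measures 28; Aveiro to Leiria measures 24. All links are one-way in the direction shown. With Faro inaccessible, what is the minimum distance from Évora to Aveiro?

Candidate routes:
Évora -> Braga -> Aveiro: 18 + 26 = 44
Évora -> Braga -> Porto -> Aveiro: 18 + 24 + 24 = 66
The minimum is 44.

44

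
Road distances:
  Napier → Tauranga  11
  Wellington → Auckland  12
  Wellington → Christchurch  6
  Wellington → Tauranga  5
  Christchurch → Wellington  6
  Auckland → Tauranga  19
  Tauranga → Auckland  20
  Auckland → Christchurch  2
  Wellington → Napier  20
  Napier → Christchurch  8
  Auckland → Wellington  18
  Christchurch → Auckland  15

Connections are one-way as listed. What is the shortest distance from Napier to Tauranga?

Candidate routes:
Napier -> Christchurch -> Auckland -> Wellington -> Tauranga: 8 + 15 + 18 + 5 = 46
Napier -> Christchurch -> Wellington -> Tauranga: 8 + 6 + 5 = 19
Napier -> Christchurch -> Wellington -> Auckland -> Tauranga: 8 + 6 + 12 + 19 = 45
Napier -> Christchurch -> Auckland -> Tauranga: 8 + 15 + 19 = 42
Napier -> Tauranga: 11
Shortest: 11.

11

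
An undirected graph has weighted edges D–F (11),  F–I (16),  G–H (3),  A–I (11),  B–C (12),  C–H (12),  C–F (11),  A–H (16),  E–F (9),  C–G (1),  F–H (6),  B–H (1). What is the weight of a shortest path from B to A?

Comparing a few candidate routes:
B -> C -> H -> A: 12 + 12 + 16 = 40
B -> C -> F -> H -> A: 12 + 11 + 6 + 16 = 45
B -> C -> G -> H -> A: 12 + 1 + 3 + 16 = 32
B -> H -> G -> C -> F -> I -> A: 1 + 3 + 1 + 11 + 16 + 11 = 43
B -> H -> F -> I -> A: 1 + 6 + 16 + 11 = 34
B -> H -> A: 1 + 16 = 17
Best route has total 17.

17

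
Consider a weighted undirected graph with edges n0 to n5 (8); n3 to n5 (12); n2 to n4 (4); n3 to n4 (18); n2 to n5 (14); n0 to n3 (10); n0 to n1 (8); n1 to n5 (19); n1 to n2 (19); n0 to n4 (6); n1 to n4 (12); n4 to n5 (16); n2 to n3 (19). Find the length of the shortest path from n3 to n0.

Some routes from n3 to n0:
n3 - n4 - n0: 18 + 6 = 24
n3 - n0: 10
n3 - n5 - n4 - n0: 12 + 16 + 6 = 34
n3 - n2 - n4 - n0: 19 + 4 + 6 = 29
n3 - n5 - n0: 12 + 8 = 20
The minimum is 10.

10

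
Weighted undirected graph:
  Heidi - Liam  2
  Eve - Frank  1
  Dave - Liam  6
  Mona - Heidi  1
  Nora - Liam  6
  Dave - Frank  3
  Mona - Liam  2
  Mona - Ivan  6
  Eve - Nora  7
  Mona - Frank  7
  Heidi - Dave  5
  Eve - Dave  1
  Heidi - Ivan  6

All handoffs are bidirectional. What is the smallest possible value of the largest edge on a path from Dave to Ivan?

Some routes from Dave to Ivan:
Dave→Heidi→Mona→Ivan: max(5, 1, 6) = 6
Dave→Liam→Mona→Heidi→Ivan: max(6, 2, 1, 6) = 6
Dave→Heidi→Liam→Mona→Ivan: max(5, 2, 2, 6) = 6
Dave→Heidi→Ivan: max(5, 6) = 6
The minimum achievable maximum is 6.

6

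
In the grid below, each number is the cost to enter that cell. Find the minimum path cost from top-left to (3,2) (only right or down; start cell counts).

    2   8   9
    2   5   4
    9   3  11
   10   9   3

24

Path [0,0] [1,0] [1,1] [2,1] [3,1] [3,2]: 2 + 2 + 5 + 3 + 9 + 3 = 24.
For comparison, the top-then-right route costs 37.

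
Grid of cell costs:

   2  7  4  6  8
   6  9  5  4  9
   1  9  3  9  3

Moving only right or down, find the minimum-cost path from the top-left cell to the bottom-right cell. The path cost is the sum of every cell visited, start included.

Best path: [0,0] [0,1] [0,2] [1,2] [2,2] [2,3] [2,4]
Cost: 2 + 7 + 4 + 5 + 3 + 9 + 3 = 33
For comparison, the top-then-right route costs 39.

33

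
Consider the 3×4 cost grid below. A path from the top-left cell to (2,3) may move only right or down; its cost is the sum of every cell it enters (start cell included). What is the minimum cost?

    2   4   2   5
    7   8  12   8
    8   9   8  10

Path [0,0] → [0,1] → [0,2] → [0,3] → [1,3] → [2,3]: 2 + 4 + 2 + 5 + 8 + 10 = 31.

31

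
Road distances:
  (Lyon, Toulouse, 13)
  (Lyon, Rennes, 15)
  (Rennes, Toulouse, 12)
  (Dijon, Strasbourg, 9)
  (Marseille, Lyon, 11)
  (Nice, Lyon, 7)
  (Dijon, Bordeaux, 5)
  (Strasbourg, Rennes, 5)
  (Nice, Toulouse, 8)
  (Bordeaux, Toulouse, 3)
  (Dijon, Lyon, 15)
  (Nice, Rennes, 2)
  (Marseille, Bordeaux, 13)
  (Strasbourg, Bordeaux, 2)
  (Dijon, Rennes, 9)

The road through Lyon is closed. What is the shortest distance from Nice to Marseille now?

Checking several routes:
Nice→Toulouse→Bordeaux→Marseille: 8 + 3 + 13 = 24
Nice→Rennes→Dijon→Strasbourg→Bordeaux→Marseille: 2 + 9 + 9 + 2 + 13 = 35
Nice→Rennes→Strasbourg→Bordeaux→Marseille: 2 + 5 + 2 + 13 = 22
Nice→Rennes→Toulouse→Bordeaux→Marseille: 2 + 12 + 3 + 13 = 30
Nice→Rennes→Dijon→Bordeaux→Marseille: 2 + 9 + 5 + 13 = 29
Nice→Rennes→Strasbourg→Dijon→Bordeaux→Marseille: 2 + 5 + 9 + 5 + 13 = 34
The minimum is 22.

22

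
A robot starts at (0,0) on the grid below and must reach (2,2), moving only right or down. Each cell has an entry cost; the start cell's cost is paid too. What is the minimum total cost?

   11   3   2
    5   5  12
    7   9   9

37

One optimal route is r0c0 -> r0c1 -> r0c2 -> r1c2 -> r2c2.
Its cost is 11 + 3 + 2 + 12 + 9 = 37.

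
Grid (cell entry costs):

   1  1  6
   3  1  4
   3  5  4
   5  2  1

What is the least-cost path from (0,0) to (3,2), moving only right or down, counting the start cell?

Take [0,0] → [0,1] → [1,1] → [2,1] → [3,1] → [3,2] for a total of 1 + 1 + 1 + 5 + 2 + 1 = 11.
(Top row then right column would cost 17.)

11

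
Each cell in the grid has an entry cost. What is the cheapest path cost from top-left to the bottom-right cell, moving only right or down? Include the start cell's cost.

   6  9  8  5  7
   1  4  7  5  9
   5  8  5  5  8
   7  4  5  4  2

Cheapest: r0c0 → r1c0 → r1c1 → r1c2 → r1c3 → r2c3 → r3c3 → r3c4
  6 + 1 + 4 + 7 + 5 + 5 + 4 + 2 = 34
(Top row then right column would cost 54.)

34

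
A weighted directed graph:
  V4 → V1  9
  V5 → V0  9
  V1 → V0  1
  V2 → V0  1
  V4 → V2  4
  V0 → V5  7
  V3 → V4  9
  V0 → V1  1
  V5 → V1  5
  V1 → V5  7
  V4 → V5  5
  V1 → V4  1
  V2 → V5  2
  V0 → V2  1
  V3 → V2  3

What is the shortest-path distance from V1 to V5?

4

Checking several routes:
V1 → V5: 7
V1 → V0 → V2 → V5: 1 + 1 + 2 = 4
V1 → V4 → V5: 1 + 5 = 6
Best route has total 4.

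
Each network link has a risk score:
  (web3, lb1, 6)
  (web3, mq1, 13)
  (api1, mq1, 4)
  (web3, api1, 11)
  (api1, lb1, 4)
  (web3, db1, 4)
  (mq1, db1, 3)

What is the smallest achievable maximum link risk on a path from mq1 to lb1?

4

Some routes from mq1 to lb1:
mq1 - db1 - web3 - lb1: max(3, 4, 6) = 6
mq1 - api1 - web3 - lb1: max(4, 11, 6) = 11
mq1 - api1 - lb1: max(4, 4) = 4
Best route has worst link 4.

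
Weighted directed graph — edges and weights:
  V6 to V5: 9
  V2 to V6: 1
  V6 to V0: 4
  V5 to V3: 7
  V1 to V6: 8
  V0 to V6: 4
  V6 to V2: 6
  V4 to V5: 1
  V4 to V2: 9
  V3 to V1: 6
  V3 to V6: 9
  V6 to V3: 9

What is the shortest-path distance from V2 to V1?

16

Paths from V2 to V1:
V2 -> V6 -> V3 -> V1: 1 + 9 + 6 = 16
V2 -> V6 -> V5 -> V3 -> V1: 1 + 9 + 7 + 6 = 23
Best route has total 16.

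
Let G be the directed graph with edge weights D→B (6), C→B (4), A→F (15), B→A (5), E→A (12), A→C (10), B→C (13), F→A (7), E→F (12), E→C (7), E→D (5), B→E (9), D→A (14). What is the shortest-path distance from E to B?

Candidate routes:
E -> D -> B: 5 + 6 = 11
E -> C -> B: 7 + 4 = 11
E -> A -> C -> B: 12 + 10 + 4 = 26
E -> F -> A -> C -> B: 12 + 7 + 10 + 4 = 33
E -> D -> A -> C -> B: 5 + 14 + 10 + 4 = 33
Best route has total 11.

11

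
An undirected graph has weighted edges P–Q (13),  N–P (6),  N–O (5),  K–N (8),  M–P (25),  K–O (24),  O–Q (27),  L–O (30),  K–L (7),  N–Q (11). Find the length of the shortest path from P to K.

14

Some routes from P to K:
P -> N -> O -> L -> K: 6 + 5 + 30 + 7 = 48
P -> Q -> N -> K: 13 + 11 + 8 = 32
P -> N -> O -> K: 6 + 5 + 24 = 35
P -> N -> K: 6 + 8 = 14
Best route has total 14.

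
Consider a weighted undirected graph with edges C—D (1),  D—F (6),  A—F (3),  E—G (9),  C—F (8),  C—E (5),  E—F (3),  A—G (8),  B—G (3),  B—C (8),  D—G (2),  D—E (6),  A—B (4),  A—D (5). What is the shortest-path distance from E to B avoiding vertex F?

11

Comparing a few candidate routes:
E → D → A → B: 6 + 5 + 4 = 15
E → D → C → B: 6 + 1 + 8 = 15
E → D → G → B: 6 + 2 + 3 = 11
E → C → D → G → B: 5 + 1 + 2 + 3 = 11
E → G → B: 9 + 3 = 12
E → C → B: 5 + 8 = 13
The minimum is 11.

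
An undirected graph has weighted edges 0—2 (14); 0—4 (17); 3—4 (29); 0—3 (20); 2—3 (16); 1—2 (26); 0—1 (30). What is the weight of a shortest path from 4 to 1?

47

A few of the 4→1 routes:
4→3→2→0→1: 29 + 16 + 14 + 30 = 89
4→3→0→1: 29 + 20 + 30 = 79
4→0→1: 17 + 30 = 47
4→0→3→2→1: 17 + 20 + 16 + 26 = 79
4→3→2→1: 29 + 16 + 26 = 71
4→0→2→1: 17 + 14 + 26 = 57
Shortest: 47.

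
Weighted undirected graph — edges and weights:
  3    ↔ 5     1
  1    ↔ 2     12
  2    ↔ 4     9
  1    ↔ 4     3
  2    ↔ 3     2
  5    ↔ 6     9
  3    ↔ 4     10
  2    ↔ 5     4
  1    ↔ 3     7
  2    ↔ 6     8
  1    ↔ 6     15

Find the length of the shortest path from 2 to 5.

3

Some routes from 2 to 5:
2-5: 4
2-4-3-5: 9 + 10 + 1 = 20
2-4-1-3-5: 9 + 3 + 7 + 1 = 20
2-6-5: 8 + 9 = 17
2-1-3-5: 12 + 7 + 1 = 20
2-3-5: 2 + 1 = 3
Best route has total 3.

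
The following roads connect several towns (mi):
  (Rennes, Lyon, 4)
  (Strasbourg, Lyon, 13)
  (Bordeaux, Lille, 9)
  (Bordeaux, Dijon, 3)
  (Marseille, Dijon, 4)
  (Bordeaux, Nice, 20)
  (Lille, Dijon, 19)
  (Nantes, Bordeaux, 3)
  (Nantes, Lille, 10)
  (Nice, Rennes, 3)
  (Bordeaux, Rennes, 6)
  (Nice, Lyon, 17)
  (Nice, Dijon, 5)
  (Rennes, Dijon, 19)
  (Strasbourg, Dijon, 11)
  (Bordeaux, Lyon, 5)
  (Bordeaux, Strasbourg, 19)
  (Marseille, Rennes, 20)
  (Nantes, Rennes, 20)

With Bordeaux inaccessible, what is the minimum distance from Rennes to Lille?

A few of the Rennes→Lille routes:
Rennes -> Dijon -> Lille: 19 + 19 = 38
Rennes -> Marseille -> Dijon -> Lille: 20 + 4 + 19 = 43
Rennes -> Lyon -> Strasbourg -> Dijon -> Lille: 4 + 13 + 11 + 19 = 47
Rennes -> Nantes -> Lille: 20 + 10 = 30
Rennes -> Nice -> Dijon -> Lille: 3 + 5 + 19 = 27
Rennes -> Lyon -> Nice -> Dijon -> Lille: 4 + 17 + 5 + 19 = 45
The minimum is 27 mi.

27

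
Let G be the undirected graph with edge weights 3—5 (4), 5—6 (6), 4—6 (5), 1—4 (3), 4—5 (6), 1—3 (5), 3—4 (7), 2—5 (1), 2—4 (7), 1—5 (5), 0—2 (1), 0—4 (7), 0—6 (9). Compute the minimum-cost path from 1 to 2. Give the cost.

Checking several routes:
1→4→2: 3 + 7 = 10
1→4→5→2: 3 + 6 + 1 = 10
1→3→5→2: 5 + 4 + 1 = 10
1→4→0→2: 3 + 7 + 1 = 11
1→5→2: 5 + 1 = 6
1→4→6→5→2: 3 + 5 + 6 + 1 = 15
The minimum is 6.

6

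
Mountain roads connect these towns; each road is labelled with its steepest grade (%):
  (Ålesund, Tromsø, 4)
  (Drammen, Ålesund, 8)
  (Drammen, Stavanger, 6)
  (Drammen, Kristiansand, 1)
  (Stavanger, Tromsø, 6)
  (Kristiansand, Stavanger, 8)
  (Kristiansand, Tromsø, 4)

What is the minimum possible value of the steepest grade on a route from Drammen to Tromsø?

Paths from Drammen to Tromsø:
Drammen → Stavanger → Kristiansand → Tromsø: max(6, 8, 4) = 8
Drammen → Stavanger → Tromsø: max(6, 6) = 6
Drammen → Kristiansand → Stavanger → Tromsø: max(1, 8, 6) = 8
Drammen → Ålesund → Tromsø: max(8, 4) = 8
Drammen → Kristiansand → Tromsø: max(1, 4) = 4
Best route has worst link 4%.

4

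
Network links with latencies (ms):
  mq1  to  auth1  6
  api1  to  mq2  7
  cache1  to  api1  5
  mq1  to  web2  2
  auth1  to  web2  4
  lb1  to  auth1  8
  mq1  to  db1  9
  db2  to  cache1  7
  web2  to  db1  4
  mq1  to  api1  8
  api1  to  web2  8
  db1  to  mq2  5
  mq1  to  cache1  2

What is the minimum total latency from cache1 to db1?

Comparing a few candidate routes:
cache1 -> mq1 -> auth1 -> web2 -> db1: 2 + 6 + 4 + 4 = 16
cache1 -> mq1 -> db1: 2 + 9 = 11
cache1 -> mq1 -> web2 -> db1: 2 + 2 + 4 = 8
cache1 -> api1 -> web2 -> db1: 5 + 8 + 4 = 17
cache1 -> api1 -> mq2 -> db1: 5 + 7 + 5 = 17
Best route has total 8 ms.

8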